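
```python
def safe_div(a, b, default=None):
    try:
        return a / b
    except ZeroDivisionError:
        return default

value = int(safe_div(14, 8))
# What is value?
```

Step-by-step execution trace:
1. `safe_div(14, 8)` enters try: `return 14 / 8` → returns 1.75. No exception raised.
2. `except ZeroDivisionError` is skipped.
3. `int(1.75)` → 1 → value = 1.
Result: 1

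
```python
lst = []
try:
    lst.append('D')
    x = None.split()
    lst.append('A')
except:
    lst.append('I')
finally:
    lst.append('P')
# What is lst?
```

Step-by-step execution trace:
1. try: `lst.append('D')` → lst = ['D'].
2. `x = None.split()` raises AttributeError; `lst.append('A')` is not reached.
3. bare `except` matches → `lst.append('I')` → lst = ['D', 'I'].
4. finally always runs: `lst.append('P')` → lst = ['D', 'I', 'P'].
Result: ['D', 'I', 'P']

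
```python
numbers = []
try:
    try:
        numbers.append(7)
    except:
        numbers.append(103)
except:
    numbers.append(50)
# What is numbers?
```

Step-by-step execution trace:
1. Inner try: `numbers.append(7)` → numbers = [7]. No exception raised.
2. Inner `except` is skipped.
3. Inner try completes normally; outer `except` is skipped.
Result: [7]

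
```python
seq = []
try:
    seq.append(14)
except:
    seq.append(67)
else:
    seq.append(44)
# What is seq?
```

Step-by-step execution trace:
1. try: `seq.append(14)` → seq = [14]. No exception raised.
2. `except` is skipped.
3. `else` runs (try completed without exception): `seq.append(44)` → seq = [14, 44].
Result: [14, 44]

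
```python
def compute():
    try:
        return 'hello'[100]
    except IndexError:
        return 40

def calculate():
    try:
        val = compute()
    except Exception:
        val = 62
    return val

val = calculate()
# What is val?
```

Step-by-step execution trace:
1. `calculate()` calls `compute()`.
2. In compute: `'hello'[100]` raises IndexError; `except IndexError` catches it → returns 40.
3. In calculate: `val = compute()` → val = 40. No exception reaches calculate.
4. `except Exception` is skipped; calculate returns 40.
5. val = 40.
Result: 40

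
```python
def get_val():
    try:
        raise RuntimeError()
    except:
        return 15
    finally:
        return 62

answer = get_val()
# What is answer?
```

Step-by-step execution trace:
1. `get_val()` enters try: `raise RuntimeError()` raises RuntimeError.
2. bare `except` matches → `return 15` sets pending return value 15.
3. Before returning, `finally: return 62` runs and overrides the pending return.
4. get_val() returns 62 → answer = 62.
Result: 62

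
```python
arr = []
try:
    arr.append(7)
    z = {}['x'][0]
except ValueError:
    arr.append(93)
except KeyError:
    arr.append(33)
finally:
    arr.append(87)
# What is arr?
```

Step-by-step execution trace:
1. try: `arr.append(7)` → arr = [7].
2. `z = {}['x'][0]` raises KeyError.
3. `except ValueError` does not match KeyError; skipped.
4. `except KeyError` matches → `arr.append(33)` → arr = [7, 33].
5. finally always runs: `arr.append(87)` → arr = [7, 33, 87].
Result: [7, 33, 87]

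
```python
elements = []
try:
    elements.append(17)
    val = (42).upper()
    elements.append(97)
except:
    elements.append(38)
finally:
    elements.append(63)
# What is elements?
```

Step-by-step execution trace:
1. try: `elements.append(17)` → elements = [17].
2. `val = (42).upper()` raises AttributeError; `elements.append(97)` is not reached.
3. bare `except` matches → `elements.append(38)` → elements = [17, 38].
4. finally always runs: `elements.append(63)` → elements = [17, 38, 63].
Result: [17, 38, 63]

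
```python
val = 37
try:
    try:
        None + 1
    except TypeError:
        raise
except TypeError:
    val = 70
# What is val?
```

Step-by-step execution trace:
1. Inner try: `None + 1` raises TypeError.
2. Inner `except TypeError` matches; bare `raise` re-raises the same TypeError.
3. Outer `except TypeError` matches → val = 70.
Result: 70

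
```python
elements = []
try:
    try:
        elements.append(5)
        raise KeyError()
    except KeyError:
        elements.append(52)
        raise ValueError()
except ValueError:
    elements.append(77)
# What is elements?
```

Step-by-step execution trace:
1. Inner try: `elements.append(5)` → elements = [5].
2. `raise KeyError()` raises KeyError.
3. Inner `except KeyError` matches → `elements.append(52)` → elements = [5, 52].
4. `raise ValueError()` raises ValueError; propagates to outer try.
5. Outer `except ValueError` matches → `elements.append(77)` → elements = [5, 52, 77].
Result: [5, 52, 77]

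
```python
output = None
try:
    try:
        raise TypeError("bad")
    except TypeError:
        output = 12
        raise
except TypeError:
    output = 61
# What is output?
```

Step-by-step execution trace:
1. Inner try: `raise TypeError("bad")` raises TypeError.
2. Inner `except TypeError` matches → output = 12.
3. bare `raise` re-raises the same TypeError.
4. Outer `except TypeError` matches → output = 61.
Result: 61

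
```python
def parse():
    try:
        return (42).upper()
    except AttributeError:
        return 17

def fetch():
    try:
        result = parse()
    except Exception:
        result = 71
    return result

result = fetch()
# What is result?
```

Step-by-step execution trace:
1. `fetch()` calls `parse()`.
2. In parse: `(42).upper()` raises AttributeError; `except AttributeError` catches it → returns 17.
3. In fetch: `result = parse()` → result = 17. No exception reaches fetch.
4. `except Exception` is skipped; fetch returns 17.
5. result = 17.
Result: 17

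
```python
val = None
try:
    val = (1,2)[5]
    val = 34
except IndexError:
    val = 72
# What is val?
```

Step-by-step execution trace:
1. `val = (1,2)[5]` raises IndexError.
2. `val = 34` is not reached.
3. `except IndexError` matches → val = 72.
Result: 72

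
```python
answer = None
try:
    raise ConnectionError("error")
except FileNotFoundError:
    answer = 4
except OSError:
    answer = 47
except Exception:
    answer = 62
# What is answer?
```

Step-by-step execution trace:
1. `raise ConnectionError(...)` raises ConnectionError.
2. `except FileNotFoundError` does not match (ConnectionError is not a subclass of FileNotFoundError); skipped.
3. `except OSError` matches (ConnectionError is a subclass of OSError) → answer = 47.
4. `except Exception` is not reached.
Result: 47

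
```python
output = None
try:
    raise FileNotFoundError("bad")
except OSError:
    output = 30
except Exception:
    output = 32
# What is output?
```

Step-by-step execution trace:
1. `raise FileNotFoundError(...)` raises FileNotFoundError.
2. `except OSError` matches (FileNotFoundError is a subclass of OSError) → output = 30.
3. `except Exception` is not reached.
Result: 30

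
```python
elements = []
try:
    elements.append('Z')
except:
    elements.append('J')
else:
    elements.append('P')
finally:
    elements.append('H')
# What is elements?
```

Step-by-step execution trace:
1. try: `elements.append('Z')` → elements = ['Z']. No exception raised.
2. `except` is skipped.
3. `else` runs: `elements.append('P')` → elements = ['Z', 'P'].
4. `finally` always runs: `elements.append('H')` → elements = ['Z', 'P', 'H'].
Result: ['Z', 'P', 'H']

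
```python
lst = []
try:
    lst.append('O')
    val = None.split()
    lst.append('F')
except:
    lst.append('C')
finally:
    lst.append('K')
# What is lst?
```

Step-by-step execution trace:
1. try: `lst.append('O')` → lst = ['O'].
2. `val = None.split()` raises AttributeError; `lst.append('F')` is not reached.
3. bare `except` matches → `lst.append('C')` → lst = ['O', 'C'].
4. finally always runs: `lst.append('K')` → lst = ['O', 'C', 'K'].
Result: ['O', 'C', 'K']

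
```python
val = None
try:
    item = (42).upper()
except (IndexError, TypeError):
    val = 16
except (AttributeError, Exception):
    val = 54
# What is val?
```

Step-by-step execution trace:
1. `item = (42).upper()` raises AttributeError.
2. `except (IndexError, TypeError)` does not match AttributeError; skipped.
3. `except (AttributeError, Exception)` matches (AttributeError is in the tuple) → val = 54.
Result: 54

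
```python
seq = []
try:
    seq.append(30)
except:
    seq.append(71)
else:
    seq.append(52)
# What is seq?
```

Step-by-step execution trace:
1. try: `seq.append(30)` → seq = [30]. No exception raised.
2. `except` is skipped.
3. `else` runs (try completed without exception): `seq.append(52)` → seq = [30, 52].
Result: [30, 52]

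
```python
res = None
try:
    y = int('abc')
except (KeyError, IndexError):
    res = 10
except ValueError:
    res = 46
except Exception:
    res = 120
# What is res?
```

Step-by-step execution trace:
1. `y = int('abc')` raises ValueError.
2. `except (KeyError, IndexError)` does not match ValueError; skipped.
3. `except ValueError` matches (exact type match) → res = 46.
4. `except Exception` is not reached.
Result: 46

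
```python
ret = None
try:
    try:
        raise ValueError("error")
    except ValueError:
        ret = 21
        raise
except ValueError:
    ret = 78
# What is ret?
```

Step-by-step execution trace:
1. Inner try: `raise ValueError("error")` raises ValueError.
2. Inner `except ValueError` matches → ret = 21.
3. bare `raise` re-raises the same ValueError.
4. Outer `except ValueError` matches → ret = 78.
Result: 78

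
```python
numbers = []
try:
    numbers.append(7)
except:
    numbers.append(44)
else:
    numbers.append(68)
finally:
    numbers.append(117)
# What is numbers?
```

Step-by-step execution trace:
1. try: `numbers.append(7)` → numbers = [7]. No exception raised.
2. `except` is skipped.
3. `else` runs: `numbers.append(68)` → numbers = [7, 68].
4. `finally` always runs: `numbers.append(117)` → numbers = [7, 68, 117].
Result: [7, 68, 117]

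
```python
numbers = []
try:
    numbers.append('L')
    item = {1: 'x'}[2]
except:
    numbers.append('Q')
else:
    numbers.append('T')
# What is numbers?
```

Step-by-step execution trace:
1. try: `numbers.append('L')` → numbers = ['L'].
2. `item = {1: 'x'}[2]` raises KeyError.
3. bare `except` matches → `numbers.append('Q')` → numbers = ['L', 'Q'].
4. `else` is skipped (an exception was raised).
Result: ['L', 'Q']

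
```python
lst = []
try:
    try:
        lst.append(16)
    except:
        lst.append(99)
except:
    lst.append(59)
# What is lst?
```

Step-by-step execution trace:
1. Inner try: `lst.append(16)` → lst = [16]. No exception raised.
2. Inner `except` is skipped.
3. Inner try completes normally; outer `except` is skipped.
Result: [16]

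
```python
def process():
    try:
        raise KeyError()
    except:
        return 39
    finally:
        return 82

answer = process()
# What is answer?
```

Step-by-step execution trace:
1. `process()` enters try: `raise KeyError()` raises KeyError.
2. bare `except` matches → `return 39` sets pending return value 39.
3. Before returning, `finally: return 82` runs and overrides the pending return.
4. process() returns 82 → answer = 82.
Result: 82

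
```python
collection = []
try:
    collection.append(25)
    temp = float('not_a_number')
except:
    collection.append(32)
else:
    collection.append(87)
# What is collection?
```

Step-by-step execution trace:
1. try: `collection.append(25)` → collection = [25].
2. `temp = float('not_a_number')` raises ValueError.
3. bare `except` matches → `collection.append(32)` → collection = [25, 32].
4. `else` is skipped (an exception was raised).
Result: [25, 32]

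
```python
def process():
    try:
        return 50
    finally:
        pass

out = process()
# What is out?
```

Step-by-step execution trace:
1. `process()` enters try: `return 50` sets pending return value 50.
2. Before returning, `finally: pass` runs (no effect).
3. process() returns 50 → out = 50.
Result: 50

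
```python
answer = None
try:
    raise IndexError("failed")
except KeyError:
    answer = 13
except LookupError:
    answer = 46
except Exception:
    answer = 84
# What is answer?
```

Step-by-step execution trace:
1. `raise IndexError(...)` raises IndexError.
2. `except KeyError` does not match (IndexError is not a subclass of KeyError); skipped.
3. `except LookupError` matches (IndexError is a subclass of LookupError) → answer = 46.
4. `except Exception` is not reached.
Result: 46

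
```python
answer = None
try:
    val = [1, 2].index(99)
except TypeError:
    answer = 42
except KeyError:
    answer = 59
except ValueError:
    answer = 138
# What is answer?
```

Step-by-step execution trace:
1. `val = [1, 2].index(99)` raises ValueError.
2. `except TypeError` does not match ValueError; skipped.
3. `except KeyError` does not match ValueError; skipped.
4. `except ValueError` matches → answer = 138.
Result: 138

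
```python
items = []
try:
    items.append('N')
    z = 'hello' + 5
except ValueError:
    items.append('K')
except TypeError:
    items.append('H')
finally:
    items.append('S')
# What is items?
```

Step-by-step execution trace:
1. try: `items.append('N')` → items = ['N'].
2. `z = 'hello' + 5` raises TypeError.
3. `except ValueError` does not match TypeError; skipped.
4. `except TypeError` matches → `items.append('H')` → items = ['N', 'H'].
5. finally always runs: `items.append('S')` → items = ['N', 'H', 'S'].
Result: ['N', 'H', 'S']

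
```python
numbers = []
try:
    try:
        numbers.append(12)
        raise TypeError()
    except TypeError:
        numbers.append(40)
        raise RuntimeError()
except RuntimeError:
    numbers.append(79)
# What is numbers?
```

Step-by-step execution trace:
1. Inner try: `numbers.append(12)` → numbers = [12].
2. `raise TypeError()` raises TypeError.
3. Inner `except TypeError` matches → `numbers.append(40)` → numbers = [12, 40].
4. `raise RuntimeError()` raises RuntimeError; propagates to outer try.
5. Outer `except RuntimeError` matches → `numbers.append(79)` → numbers = [12, 40, 79].
Result: [12, 40, 79]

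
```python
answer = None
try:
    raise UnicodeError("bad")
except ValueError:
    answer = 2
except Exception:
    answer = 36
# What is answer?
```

Step-by-step execution trace:
1. `raise UnicodeError(...)` raises UnicodeError.
2. `except ValueError` matches (UnicodeError is a subclass of ValueError) → answer = 2.
3. `except Exception` is not reached.
Result: 2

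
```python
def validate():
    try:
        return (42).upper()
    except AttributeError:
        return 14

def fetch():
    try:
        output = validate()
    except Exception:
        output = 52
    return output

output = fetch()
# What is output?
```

Step-by-step execution trace:
1. `fetch()` calls `validate()`.
2. In validate: `(42).upper()` raises AttributeError; `except AttributeError` catches it → returns 14.
3. In fetch: `output = validate()` → output = 14. No exception reaches fetch.
4. `except Exception` is skipped; fetch returns 14.
5. output = 14.
Result: 14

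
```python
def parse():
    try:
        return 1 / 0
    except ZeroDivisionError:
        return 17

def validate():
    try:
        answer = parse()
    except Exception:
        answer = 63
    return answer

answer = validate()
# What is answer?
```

Step-by-step execution trace:
1. `validate()` calls `parse()`.
2. In parse: `1 / 0` raises ZeroDivisionError; `except ZeroDivisionError` catches it → returns 17.
3. In validate: `answer = parse()` → answer = 17. No exception reaches validate.
4. `except Exception` is skipped; validate returns 17.
5. answer = 17.
Result: 17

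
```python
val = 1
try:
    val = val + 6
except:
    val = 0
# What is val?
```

Step-by-step execution trace:
1. val starts at 1.
2. try: `val = val + 6` → val = 7. No exception raised.
3. `except` is skipped.
Result: 7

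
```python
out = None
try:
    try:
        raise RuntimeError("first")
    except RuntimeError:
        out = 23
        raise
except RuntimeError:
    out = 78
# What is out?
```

Step-by-step execution trace:
1. Inner try: `raise RuntimeError("first")` raises RuntimeError.
2. Inner `except RuntimeError` matches → out = 23.
3. bare `raise` re-raises the same RuntimeError.
4. Outer `except RuntimeError` matches → out = 78.
Result: 78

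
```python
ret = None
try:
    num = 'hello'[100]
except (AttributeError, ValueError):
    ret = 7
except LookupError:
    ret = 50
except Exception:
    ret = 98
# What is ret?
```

Step-by-step execution trace:
1. `num = 'hello'[100]` raises IndexError.
2. `except (AttributeError, ValueError)` does not match IndexError; skipped.
3. `except LookupError` matches (IndexError is a subclass of LookupError) → ret = 50.
4. `except Exception` is not reached.
Result: 50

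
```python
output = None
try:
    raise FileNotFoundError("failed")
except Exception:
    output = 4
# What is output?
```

Step-by-step execution trace:
1. `raise FileNotFoundError(...)` raises FileNotFoundError.
2. `except Exception` matches (FileNotFoundError is a subclass of Exception) → output = 4.
Result: 4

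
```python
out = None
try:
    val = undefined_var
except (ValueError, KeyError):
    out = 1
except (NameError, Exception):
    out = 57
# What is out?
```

Step-by-step execution trace:
1. `val = undefined_var` raises NameError.
2. `except (ValueError, KeyError)` does not match NameError; skipped.
3. `except (NameError, Exception)` matches (NameError is in the tuple) → out = 57.
Result: 57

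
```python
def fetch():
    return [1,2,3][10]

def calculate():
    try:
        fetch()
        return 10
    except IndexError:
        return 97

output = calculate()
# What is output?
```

Step-by-step execution trace:
1. `calculate()` calls `fetch()`.
2. `fetch()` evaluates `[1,2,3][10]`, which raises IndexError; it propagates to the caller.
3. `return 10` is not reached.
4. `except IndexError` in calculate matches → returns 97.
5. output = 97.
Result: 97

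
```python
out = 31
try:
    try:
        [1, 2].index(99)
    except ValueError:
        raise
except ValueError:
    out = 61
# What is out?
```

Step-by-step execution trace:
1. Inner try: `[1, 2].index(99)` raises ValueError.
2. Inner `except ValueError` matches; bare `raise` re-raises the same ValueError.
3. Outer `except ValueError` matches → out = 61.
Result: 61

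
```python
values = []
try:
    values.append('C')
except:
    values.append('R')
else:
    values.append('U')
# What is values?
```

Step-by-step execution trace:
1. try: `values.append('C')` → values = ['C']. No exception raised.
2. `except` is skipped.
3. `else` runs (try completed without exception): `values.append('U')` → values = ['C', 'U'].
Result: ['C', 'U']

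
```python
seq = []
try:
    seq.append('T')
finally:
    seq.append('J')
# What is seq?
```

Step-by-step execution trace:
1. try: `seq.append('T')` → seq = ['T'].
2. The try body completes without raising.
3. finally always runs: `seq.append('J')` → seq = ['T', 'J'].
Result: ['T', 'J']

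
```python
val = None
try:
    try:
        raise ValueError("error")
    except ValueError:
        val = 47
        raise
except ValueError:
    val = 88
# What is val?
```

Step-by-step execution trace:
1. Inner try: `raise ValueError("error")` raises ValueError.
2. Inner `except ValueError` matches → val = 47.
3. bare `raise` re-raises the same ValueError.
4. Outer `except ValueError` matches → val = 88.
Result: 88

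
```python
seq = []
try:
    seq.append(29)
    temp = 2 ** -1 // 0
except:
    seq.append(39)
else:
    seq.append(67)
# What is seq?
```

Step-by-step execution trace:
1. try: `seq.append(29)` → seq = [29].
2. `temp = 2 ** -1 // 0` raises ZeroDivisionError.
3. bare `except` matches → `seq.append(39)` → seq = [29, 39].
4. `else` is skipped (an exception was raised).
Result: [29, 39]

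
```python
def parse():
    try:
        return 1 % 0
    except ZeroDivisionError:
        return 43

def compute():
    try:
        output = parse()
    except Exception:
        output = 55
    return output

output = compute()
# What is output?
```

Step-by-step execution trace:
1. `compute()` calls `parse()`.
2. In parse: `1 % 0` raises ZeroDivisionError; `except ZeroDivisionError` catches it → returns 43.
3. In compute: `output = parse()` → output = 43. No exception reaches compute.
4. `except Exception` is skipped; compute returns 43.
5. output = 43.
Result: 43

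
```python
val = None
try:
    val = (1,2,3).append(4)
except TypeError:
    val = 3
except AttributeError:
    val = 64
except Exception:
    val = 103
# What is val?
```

Step-by-step execution trace:
1. `val = (1,2,3).append(4)` raises AttributeError.
2. `except TypeError` does not match AttributeError; skipped.
3. `except AttributeError` matches → val = 64.
4. Remaining except clauses are skipped.
Result: 64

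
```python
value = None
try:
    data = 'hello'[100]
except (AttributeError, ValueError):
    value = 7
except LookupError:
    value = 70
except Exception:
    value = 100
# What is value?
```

Step-by-step execution trace:
1. `data = 'hello'[100]` raises IndexError.
2. `except (AttributeError, ValueError)` does not match IndexError; skipped.
3. `except LookupError` matches (IndexError is a subclass of LookupError) → value = 70.
4. `except Exception` is not reached.
Result: 70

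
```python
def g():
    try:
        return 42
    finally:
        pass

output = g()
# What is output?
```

Step-by-step execution trace:
1. `g()` enters try: `return 42` sets pending return value 42.
2. Before returning, `finally: pass` runs (no effect).
3. g() returns 42 → output = 42.
Result: 42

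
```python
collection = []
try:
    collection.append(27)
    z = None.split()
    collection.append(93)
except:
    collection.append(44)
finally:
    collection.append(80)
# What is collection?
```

Step-by-step execution trace:
1. try: `collection.append(27)` → collection = [27].
2. `z = None.split()` raises AttributeError; `collection.append(93)` is not reached.
3. bare `except` matches → `collection.append(44)` → collection = [27, 44].
4. finally always runs: `collection.append(80)` → collection = [27, 44, 80].
Result: [27, 44, 80]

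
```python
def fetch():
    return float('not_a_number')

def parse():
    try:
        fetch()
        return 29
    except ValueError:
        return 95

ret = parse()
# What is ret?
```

Step-by-step execution trace:
1. `parse()` calls `fetch()`.
2. `fetch()` evaluates `float('not_a_number')`, which raises ValueError; it propagates to the caller.
3. `return 29` is not reached.
4. `except ValueError` in parse matches → returns 95.
5. ret = 95.
Result: 95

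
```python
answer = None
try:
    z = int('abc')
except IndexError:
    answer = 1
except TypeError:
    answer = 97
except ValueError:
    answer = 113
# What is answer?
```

Step-by-step execution trace:
1. `z = int('abc')` raises ValueError.
2. `except IndexError` does not match ValueError; skipped.
3. `except TypeError` does not match ValueError; skipped.
4. `except ValueError` matches → answer = 113.
Result: 113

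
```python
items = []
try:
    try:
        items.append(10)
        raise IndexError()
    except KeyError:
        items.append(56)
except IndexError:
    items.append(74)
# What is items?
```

Step-by-step execution trace:
1. Inner try: `items.append(10)` → items = [10].
2. `raise IndexError()` raises IndexError.
3. Inner `except KeyError` does not match IndexError; exception propagates to outer try.
4. Outer `except IndexError` matches → `items.append(74)` → items = [10, 74].
Result: [10, 74]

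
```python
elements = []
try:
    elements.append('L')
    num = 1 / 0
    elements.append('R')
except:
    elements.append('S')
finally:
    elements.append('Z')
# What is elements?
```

Step-by-step execution trace:
1. try: `elements.append('L')` → elements = ['L'].
2. `num = 1 / 0` raises ZeroDivisionError; `elements.append('R')` is not reached.
3. bare `except` matches → `elements.append('S')` → elements = ['L', 'S'].
4. finally always runs: `elements.append('Z')` → elements = ['L', 'S', 'Z'].
Result: ['L', 'S', 'Z']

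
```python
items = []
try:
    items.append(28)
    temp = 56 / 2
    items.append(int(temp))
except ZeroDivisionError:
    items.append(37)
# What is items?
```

Step-by-step execution trace:
1. try: `items.append(28)` → items = [28].
2. `temp = 56 / 2` → temp = 28.0. No exception raised.
3. `items.append(int(temp))` → items = [28, 28].
4. `except ZeroDivisionError` is skipped (no exception was raised).
Result: [28, 28]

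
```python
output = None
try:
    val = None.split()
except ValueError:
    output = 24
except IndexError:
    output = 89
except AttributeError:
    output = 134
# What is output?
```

Step-by-step execution trace:
1. `val = None.split()` raises AttributeError.
2. `except ValueError` does not match AttributeError; skipped.
3. `except IndexError` does not match AttributeError; skipped.
4. `except AttributeError` matches → output = 134.
Result: 134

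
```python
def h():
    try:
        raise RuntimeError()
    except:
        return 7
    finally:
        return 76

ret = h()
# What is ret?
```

Step-by-step execution trace:
1. `h()` enters try: `raise RuntimeError()` raises RuntimeError.
2. bare `except` matches → `return 7` sets pending return value 7.
3. Before returning, `finally: return 76` runs and overrides the pending return.
4. h() returns 76 → ret = 76.
Result: 76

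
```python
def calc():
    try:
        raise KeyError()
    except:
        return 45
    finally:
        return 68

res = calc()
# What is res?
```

Step-by-step execution trace:
1. `calc()` enters try: `raise KeyError()` raises KeyError.
2. bare `except` matches → `return 45` sets pending return value 45.
3. Before returning, `finally: return 68` runs and overrides the pending return.
4. calc() returns 68 → res = 68.
Result: 68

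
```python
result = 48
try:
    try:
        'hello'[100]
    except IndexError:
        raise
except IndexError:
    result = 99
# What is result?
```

Step-by-step execution trace:
1. Inner try: `'hello'[100]` raises IndexError.
2. Inner `except IndexError` matches; bare `raise` re-raises the same IndexError.
3. Outer `except IndexError` matches → result = 99.
Result: 99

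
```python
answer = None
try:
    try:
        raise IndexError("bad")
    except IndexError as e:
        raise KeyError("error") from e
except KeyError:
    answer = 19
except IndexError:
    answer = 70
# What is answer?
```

Step-by-step execution trace:
1. Inner try raises IndexError; inner `except IndexError as e` catches it.
2. `raise KeyError(...) from e` raises KeyError (IndexError is attached as __cause__, but only KeyError is active).
3. Outer `except KeyError` matches → answer = 19.
4. `except IndexError` is not reached.
Result: 19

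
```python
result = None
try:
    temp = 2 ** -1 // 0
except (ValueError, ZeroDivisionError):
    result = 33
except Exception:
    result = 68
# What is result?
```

Step-by-step execution trace:
1. `temp = 2 ** -1 // 0` raises ZeroDivisionError.
2. `except (ValueError, ZeroDivisionError)` matches (ZeroDivisionError is in the tuple) → result = 33.
3. `except Exception` is not reached.
Result: 33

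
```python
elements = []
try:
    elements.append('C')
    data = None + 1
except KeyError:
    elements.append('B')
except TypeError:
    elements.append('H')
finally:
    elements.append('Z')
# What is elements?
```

Step-by-step execution trace:
1. try: `elements.append('C')` → elements = ['C'].
2. `data = None + 1` raises TypeError.
3. `except KeyError` does not match TypeError; skipped.
4. `except TypeError` matches → `elements.append('H')` → elements = ['C', 'H'].
5. finally always runs: `elements.append('Z')` → elements = ['C', 'H', 'Z'].
Result: ['C', 'H', 'Z']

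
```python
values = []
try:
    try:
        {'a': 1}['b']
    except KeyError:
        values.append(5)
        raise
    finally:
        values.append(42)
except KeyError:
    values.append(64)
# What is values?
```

Step-by-step execution trace:
1. Inner try: `{'a': 1}['b']` raises KeyError.
2. Inner `except KeyError` matches → `values.append(5)` → values = [5].
3. bare `raise` re-raises KeyError.
4. Inner `finally` runs during unwinding: `values.append(42)` → values = [5, 42].
5. Outer `except KeyError` matches → `values.append(64)` → values = [5, 42, 64].
Result: [5, 42, 64]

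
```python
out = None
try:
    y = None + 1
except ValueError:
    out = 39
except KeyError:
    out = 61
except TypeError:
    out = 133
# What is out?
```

Step-by-step execution trace:
1. `y = None + 1` raises TypeError.
2. `except ValueError` does not match TypeError; skipped.
3. `except KeyError` does not match TypeError; skipped.
4. `except TypeError` matches → out = 133.
Result: 133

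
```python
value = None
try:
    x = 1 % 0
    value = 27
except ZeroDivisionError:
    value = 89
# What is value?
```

Step-by-step execution trace:
1. `x = 1 % 0` raises ZeroDivisionError.
2. `value = 27` is not reached.
3. `except ZeroDivisionError` matches → value = 89.
Result: 89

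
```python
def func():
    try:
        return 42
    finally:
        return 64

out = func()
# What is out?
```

Step-by-step execution trace:
1. `func()` enters try: `return 42` sets pending return value 42.
2. Before returning, `finally: return 64` runs and overrides the pending return.
3. func() returns 64 → out = 64.
Result: 64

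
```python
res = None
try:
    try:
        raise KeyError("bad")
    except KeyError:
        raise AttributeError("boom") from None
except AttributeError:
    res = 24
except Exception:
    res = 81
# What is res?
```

Step-by-step execution trace:
1. Inner try raises KeyError; inner `except KeyError` catches it.
2. `raise AttributeError(...) from None` raises AttributeError (from None suppresses __context__, but the active exception is still AttributeError).
3. Outer `except AttributeError` matches → res = 24.
4. `except Exception` is not reached.
Result: 24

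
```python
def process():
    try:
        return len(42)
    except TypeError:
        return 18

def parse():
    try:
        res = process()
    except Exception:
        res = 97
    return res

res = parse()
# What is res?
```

Step-by-step execution trace:
1. `parse()` calls `process()`.
2. In process: `len(42)` raises TypeError; `except TypeError` catches it → returns 18.
3. In parse: `res = process()` → res = 18. No exception reaches parse.
4. `except Exception` is skipped; parse returns 18.
5. res = 18.
Result: 18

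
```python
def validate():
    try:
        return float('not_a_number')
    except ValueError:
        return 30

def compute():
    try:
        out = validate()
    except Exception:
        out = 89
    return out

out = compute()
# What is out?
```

Step-by-step execution trace:
1. `compute()` calls `validate()`.
2. In validate: `float('not_a_number')` raises ValueError; `except ValueError` catches it → returns 30.
3. In compute: `out = validate()` → out = 30. No exception reaches compute.
4. `except Exception` is skipped; compute returns 30.
5. out = 30.
Result: 30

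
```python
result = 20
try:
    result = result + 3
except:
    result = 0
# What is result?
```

Step-by-step execution trace:
1. result starts at 20.
2. try: `result = result + 3` → result = 23. No exception raised.
3. `except` is skipped.
Result: 23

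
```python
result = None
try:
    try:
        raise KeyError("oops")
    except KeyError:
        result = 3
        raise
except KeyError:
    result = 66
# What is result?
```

Step-by-step execution trace:
1. Inner try: `raise KeyError("oops")` raises KeyError.
2. Inner `except KeyError` matches → result = 3.
3. bare `raise` re-raises the same KeyError.
4. Outer `except KeyError` matches → result = 66.
Result: 66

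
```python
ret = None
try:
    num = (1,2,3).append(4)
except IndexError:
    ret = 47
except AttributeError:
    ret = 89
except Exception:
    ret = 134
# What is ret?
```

Step-by-step execution trace:
1. `num = (1,2,3).append(4)` raises AttributeError.
2. `except IndexError` does not match AttributeError; skipped.
3. `except AttributeError` matches → ret = 89.
4. Remaining except clauses are skipped.
Result: 89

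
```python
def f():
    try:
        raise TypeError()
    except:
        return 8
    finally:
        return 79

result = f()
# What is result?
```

Step-by-step execution trace:
1. `f()` enters try: `raise TypeError()` raises TypeError.
2. bare `except` matches → `return 8` sets pending return value 8.
3. Before returning, `finally: return 79` runs and overrides the pending return.
4. f() returns 79 → result = 79.
Result: 79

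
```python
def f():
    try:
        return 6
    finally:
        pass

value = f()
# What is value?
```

Step-by-step execution trace:
1. `f()` enters try: `return 6` sets pending return value 6.
2. Before returning, `finally: pass` runs (no effect).
3. f() returns 6 → value = 6.
Result: 6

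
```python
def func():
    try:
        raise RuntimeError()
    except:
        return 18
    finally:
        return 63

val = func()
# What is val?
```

Step-by-step execution trace:
1. `func()` enters try: `raise RuntimeError()` raises RuntimeError.
2. bare `except` matches → `return 18` sets pending return value 18.
3. Before returning, `finally: return 63` runs and overrides the pending return.
4. func() returns 63 → val = 63.
Result: 63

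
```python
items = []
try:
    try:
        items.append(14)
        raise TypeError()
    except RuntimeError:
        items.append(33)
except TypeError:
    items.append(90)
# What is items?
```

Step-by-step execution trace:
1. Inner try: `items.append(14)` → items = [14].
2. `raise TypeError()` raises TypeError.
3. Inner `except RuntimeError` does not match TypeError; exception propagates to outer try.
4. Outer `except TypeError` matches → `items.append(90)` → items = [14, 90].
Result: [14, 90]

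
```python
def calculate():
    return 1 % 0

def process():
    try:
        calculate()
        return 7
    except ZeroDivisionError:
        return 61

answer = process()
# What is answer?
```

Step-by-step execution trace:
1. `process()` calls `calculate()`.
2. `calculate()` evaluates `1 % 0`, which raises ZeroDivisionError; it propagates to the caller.
3. `return 7` is not reached.
4. `except ZeroDivisionError` in process matches → returns 61.
5. answer = 61.
Result: 61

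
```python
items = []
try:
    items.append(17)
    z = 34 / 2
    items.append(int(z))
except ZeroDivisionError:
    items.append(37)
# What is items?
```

Step-by-step execution trace:
1. try: `items.append(17)` → items = [17].
2. `z = 34 / 2` → z = 17.0. No exception raised.
3. `items.append(int(z))` → items = [17, 17].
4. `except ZeroDivisionError` is skipped (no exception was raised).
Result: [17, 17]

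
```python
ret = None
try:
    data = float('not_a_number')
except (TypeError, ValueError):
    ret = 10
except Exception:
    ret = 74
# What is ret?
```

Step-by-step execution trace:
1. `data = float('not_a_number')` raises ValueError.
2. `except (TypeError, ValueError)` matches (ValueError is in the tuple) → ret = 10.
3. `except Exception` is not reached.
Result: 10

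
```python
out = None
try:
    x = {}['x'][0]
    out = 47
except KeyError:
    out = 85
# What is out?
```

Step-by-step execution trace:
1. `x = {}['x'][0]` raises KeyError.
2. `out = 47` is not reached.
3. `except KeyError` matches → out = 85.
Result: 85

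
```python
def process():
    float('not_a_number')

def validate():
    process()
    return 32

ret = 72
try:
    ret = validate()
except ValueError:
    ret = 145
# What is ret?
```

Step-by-step execution trace:
1. ret starts at 72.
2. try: `validate()` calls `process()`.
3. `process()` evaluates `float('not_a_number')`, which raises ValueError; it propagates through validate (uncaught).
4. `return 32` in validate is not reached; the assignment to ret does not complete.
5. `except ValueError` matches → ret = 145.
Result: 145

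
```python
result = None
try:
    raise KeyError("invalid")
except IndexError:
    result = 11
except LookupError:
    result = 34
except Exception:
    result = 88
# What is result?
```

Step-by-step execution trace:
1. `raise KeyError(...)` raises KeyError.
2. `except IndexError` does not match (KeyError is not a subclass of IndexError); skipped.
3. `except LookupError` matches (KeyError is a subclass of LookupError) → result = 34.
4. `except Exception` is not reached.
Result: 34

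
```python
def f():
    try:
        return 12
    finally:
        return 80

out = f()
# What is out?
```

Step-by-step execution trace:
1. `f()` enters try: `return 12` sets pending return value 12.
2. Before returning, `finally: return 80` runs and overrides the pending return.
3. f() returns 80 → out = 80.
Result: 80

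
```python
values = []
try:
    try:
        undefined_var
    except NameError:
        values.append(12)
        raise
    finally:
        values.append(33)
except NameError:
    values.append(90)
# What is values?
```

Step-by-step execution trace:
1. Inner try: `undefined_var` raises NameError.
2. Inner `except NameError` matches → `values.append(12)` → values = [12].
3. bare `raise` re-raises NameError.
4. Inner `finally` runs during unwinding: `values.append(33)` → values = [12, 33].
5. Outer `except NameError` matches → `values.append(90)` → values = [12, 33, 90].
Result: [12, 33, 90]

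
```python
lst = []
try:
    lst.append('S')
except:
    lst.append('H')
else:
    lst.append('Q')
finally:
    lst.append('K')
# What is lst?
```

Step-by-step execution trace:
1. try: `lst.append('S')` → lst = ['S']. No exception raised.
2. `except` is skipped.
3. `else` runs: `lst.append('Q')` → lst = ['S', 'Q'].
4. `finally` always runs: `lst.append('K')` → lst = ['S', 'Q', 'K'].
Result: ['S', 'Q', 'K']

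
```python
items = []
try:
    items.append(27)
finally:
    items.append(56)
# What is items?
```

Step-by-step execution trace:
1. try: `items.append(27)` → items = [27].
2. The try body completes without raising.
3. finally always runs: `items.append(56)` → items = [27, 56].
Result: [27, 56]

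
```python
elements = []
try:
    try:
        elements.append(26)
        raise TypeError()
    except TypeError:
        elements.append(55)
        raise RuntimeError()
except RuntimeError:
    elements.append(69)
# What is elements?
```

Step-by-step execution trace:
1. Inner try: `elements.append(26)` → elements = [26].
2. `raise TypeError()` raises TypeError.
3. Inner `except TypeError` matches → `elements.append(55)` → elements = [26, 55].
4. `raise RuntimeError()` raises RuntimeError; propagates to outer try.
5. Outer `except RuntimeError` matches → `elements.append(69)` → elements = [26, 55, 69].
Result: [26, 55, 69]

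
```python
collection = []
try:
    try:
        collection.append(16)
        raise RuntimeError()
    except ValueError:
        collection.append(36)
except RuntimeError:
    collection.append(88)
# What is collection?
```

Step-by-step execution trace:
1. Inner try: `collection.append(16)` → collection = [16].
2. `raise RuntimeError()` raises RuntimeError.
3. Inner `except ValueError` does not match RuntimeError; exception propagates to outer try.
4. Outer `except RuntimeError` matches → `collection.append(88)` → collection = [16, 88].
Result: [16, 88]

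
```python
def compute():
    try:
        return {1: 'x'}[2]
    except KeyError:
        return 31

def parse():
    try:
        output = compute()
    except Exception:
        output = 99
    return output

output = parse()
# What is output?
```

Step-by-step execution trace:
1. `parse()` calls `compute()`.
2. In compute: `{1: 'x'}[2]` raises KeyError; `except KeyError` catches it → returns 31.
3. In parse: `output = compute()` → output = 31. No exception reaches parse.
4. `except Exception` is skipped; parse returns 31.
5. output = 31.
Result: 31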